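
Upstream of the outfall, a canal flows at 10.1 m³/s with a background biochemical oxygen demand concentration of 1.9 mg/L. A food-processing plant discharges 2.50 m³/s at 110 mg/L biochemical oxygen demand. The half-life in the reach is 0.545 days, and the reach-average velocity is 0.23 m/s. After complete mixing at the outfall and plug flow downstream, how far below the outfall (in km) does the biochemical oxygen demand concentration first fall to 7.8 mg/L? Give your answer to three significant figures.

17.1 km

After mixing, C = (10.10·1.900 + 2.500·110.0) / 12.60 = 294.2/12.60 = 23.35 mg/L.
Half-life 0.545 d → k = ln 2 / 0.545 = 1.272 d⁻¹.
Set 23.35·exp(−k·t) = 7.8 → t = ln(23.35/7.8)/k = 74480 s = 20.69 h.
Distance = v·t = 0.23·74480 = 17130 m = 17.13 km.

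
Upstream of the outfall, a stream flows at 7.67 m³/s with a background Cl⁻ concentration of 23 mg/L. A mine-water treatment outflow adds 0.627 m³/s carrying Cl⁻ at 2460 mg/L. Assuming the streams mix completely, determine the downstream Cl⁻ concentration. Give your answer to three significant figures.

Mixed concentration C = ΣQC/ΣQ = (7.670·23.00 + 0.6270·2460) / 8.297 = 1719/8.297 = 207.2 mg/L.

207 mg/L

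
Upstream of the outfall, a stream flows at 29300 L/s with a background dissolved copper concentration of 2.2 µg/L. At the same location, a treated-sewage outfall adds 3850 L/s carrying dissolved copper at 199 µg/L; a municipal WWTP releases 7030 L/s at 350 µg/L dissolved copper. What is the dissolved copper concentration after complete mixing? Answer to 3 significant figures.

81.9 µg/L

Mass balance: C = (29300·2.200 + 3850·199.0 + 7030·350.0) / 40180 = 3291000/40180 = 81.91 µg/L.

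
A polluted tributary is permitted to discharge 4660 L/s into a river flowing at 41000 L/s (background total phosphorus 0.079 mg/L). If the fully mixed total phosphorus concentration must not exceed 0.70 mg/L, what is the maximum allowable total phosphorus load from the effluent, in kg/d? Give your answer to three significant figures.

2480 kg/d

Mass balance at the limit: 41000·0.07900 + 4660·Cₑ = 45660·0.70 → Cₑ = 6.164 mg/L.
4660 L/s = 4.660 m³/s. Load = 4.660 m³/s × 6.164 g/m³ × 86 400 s/d = 2482 kg/d.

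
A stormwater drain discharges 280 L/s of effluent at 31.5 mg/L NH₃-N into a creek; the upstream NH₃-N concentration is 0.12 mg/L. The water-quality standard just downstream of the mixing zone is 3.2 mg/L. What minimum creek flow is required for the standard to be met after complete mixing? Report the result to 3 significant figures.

Set C_mix = 3.2: (Q·0.1200 + 280.0·31.50) / (Q + 280.0) = 3.2
→ Q = 280.0·(31.50 − 3.2)/(3.2 − 0.1200) = 2573 L/s.

2570 L/s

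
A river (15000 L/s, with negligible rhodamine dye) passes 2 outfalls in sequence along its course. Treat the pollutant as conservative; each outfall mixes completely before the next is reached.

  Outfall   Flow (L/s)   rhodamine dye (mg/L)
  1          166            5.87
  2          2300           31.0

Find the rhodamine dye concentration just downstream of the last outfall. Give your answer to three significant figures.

4.14 mg/L

After outfall 1: Q = 15000 + 166.0 = 15170 L/s; C = (15000·0 + 166.0·5.870)/15170 = 0.06425 mg/L.
After outfall 2: Q = 15170 + 2300 = 17470 L/s; C = (15170·0.06425 + 2300·31.00)/17470 = 4.138 mg/L.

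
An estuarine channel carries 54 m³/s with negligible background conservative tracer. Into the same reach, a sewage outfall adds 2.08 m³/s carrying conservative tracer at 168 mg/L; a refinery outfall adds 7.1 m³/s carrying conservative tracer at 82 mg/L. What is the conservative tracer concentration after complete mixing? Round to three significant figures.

Mass balance: C = (54.00·0 + 2.080·168.0 + 7.100·82.00) / 63.18 = 931.6/63.18 = 14.75 mg/L.

14.7 mg/L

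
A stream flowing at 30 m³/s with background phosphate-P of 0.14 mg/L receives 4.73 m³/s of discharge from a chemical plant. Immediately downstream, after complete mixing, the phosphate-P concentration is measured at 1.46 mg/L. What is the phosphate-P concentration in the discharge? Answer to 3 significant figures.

9.83 mg/L

Mass balance: 30.00·0.1400 + 4.730·Cₑ = 34.73·1.460
→ Cₑ = (34.73·1.460 − 30.00·0.1400) / 4.730 = 9.832 mg/L.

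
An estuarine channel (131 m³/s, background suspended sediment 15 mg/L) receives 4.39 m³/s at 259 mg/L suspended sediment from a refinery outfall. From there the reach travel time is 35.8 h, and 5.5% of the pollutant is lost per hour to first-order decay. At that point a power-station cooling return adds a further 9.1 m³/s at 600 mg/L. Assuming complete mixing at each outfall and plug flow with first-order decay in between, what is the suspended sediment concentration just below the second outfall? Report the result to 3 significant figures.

After mixing, C = (131.0·15.00 + 4.390·259.0) / 135.4 = 3102/135.4 = 22.91 mg/L; combined flow 135.4 m³/s.
5.5%/h lost → k = −ln(1 − 0.055) = 0.05657 h⁻¹.
After decay, C = 22.91 × e^(−kt) = 22.91 × 0.1320 = 3.024 mg/L.
Second outfall: C = (135.4·3.024 + 9.100·600.0)/144.5 = 40.62 mg/L.

40.6 mg/L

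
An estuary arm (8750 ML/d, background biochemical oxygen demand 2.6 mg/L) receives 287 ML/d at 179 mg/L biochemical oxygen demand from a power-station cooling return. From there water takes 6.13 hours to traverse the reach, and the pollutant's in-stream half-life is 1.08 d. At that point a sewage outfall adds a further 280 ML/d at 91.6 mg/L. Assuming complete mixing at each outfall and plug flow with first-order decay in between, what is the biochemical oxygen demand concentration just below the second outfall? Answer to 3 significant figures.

9.51 mg/L

Mass balance: C = (8750·2.600 + 287.0·179.0) / 9037 = 74120/9037 = 8.202 mg/L; combined flow 9037 ML/d.
Half-life 1.08 d → k = ln 2 / 1.08 = 0.6418 d⁻¹.
First-order decay: C = 8.202·exp(−k·t) = 8.202·0.8488 = 6.962 mg/L.
At the second outfall, C = (9037·6.962 + 280.0·91.60) / (9037 + 280.0) = 9.506 mg/L.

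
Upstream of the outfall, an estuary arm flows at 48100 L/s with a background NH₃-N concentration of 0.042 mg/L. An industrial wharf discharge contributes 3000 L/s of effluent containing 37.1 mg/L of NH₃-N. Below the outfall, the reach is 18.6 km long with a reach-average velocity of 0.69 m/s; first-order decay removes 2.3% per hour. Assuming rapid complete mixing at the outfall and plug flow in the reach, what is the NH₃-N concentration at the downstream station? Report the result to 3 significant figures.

Conservation of mass: C = (48100·0.04200 + 3000·37.10) / 51100 = 113300/51100 = 2.218 mg/L.
Travel time t = 18.6·1000 / 0.69 = 26960 s = 7.488 h.
2.3%/h lost → k = −ln(1 − 0.023) = 0.02327 h⁻¹.
First-order decay: C = 2.218·exp(−k·t) = 2.218·0.8401 = 1.863 mg/L.

1.86 mg/L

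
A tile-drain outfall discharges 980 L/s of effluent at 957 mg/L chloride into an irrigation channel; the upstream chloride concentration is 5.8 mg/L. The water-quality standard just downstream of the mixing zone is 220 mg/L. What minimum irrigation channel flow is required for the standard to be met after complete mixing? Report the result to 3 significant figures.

3370 L/s

Set C_mix = 220: (Q·5.800 + 980.0·957.0) / (Q + 980.0) = 220
→ Q = 980.0·(957.0 − 220)/(220 − 5.800) = 3372 L/s.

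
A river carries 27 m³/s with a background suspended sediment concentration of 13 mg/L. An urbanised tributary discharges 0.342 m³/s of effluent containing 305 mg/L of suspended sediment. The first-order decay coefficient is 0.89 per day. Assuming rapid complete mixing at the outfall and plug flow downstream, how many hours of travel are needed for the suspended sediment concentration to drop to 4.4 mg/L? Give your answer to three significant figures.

Mass balance: C = (27.00·13.00 + 0.3420·305.0) / 27.34 = 455.3/27.34 = 16.65 mg/L.
16.65·exp(−k·t) = 4.4 → t = ln(16.65/4.4)/k = 129200 s = 35.89 h.

35.9 h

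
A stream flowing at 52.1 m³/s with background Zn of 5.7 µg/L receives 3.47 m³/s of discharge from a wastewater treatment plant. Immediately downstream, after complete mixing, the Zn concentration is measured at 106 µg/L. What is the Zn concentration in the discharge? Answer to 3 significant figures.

Mass balance: 52.10·5.700 + 3.470·Cₑ = 55.57·106.0
→ Cₑ = (55.57·106.0 − 52.10·5.700) / 3.470 = 1612 µg/L.

1610 µg/L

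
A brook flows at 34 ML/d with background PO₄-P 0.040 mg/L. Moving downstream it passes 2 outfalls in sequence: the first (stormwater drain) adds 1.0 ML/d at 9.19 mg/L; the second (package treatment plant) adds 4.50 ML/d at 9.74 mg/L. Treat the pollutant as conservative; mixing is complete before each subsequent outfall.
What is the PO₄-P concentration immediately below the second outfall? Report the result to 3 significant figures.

After outfall 1: Q = 34.00 + 1.000 = 35.00 ML/d; C = (34.00·0.04000 + 1.000·9.190)/35.00 = 0.3014 mg/L.
After outfall 2: Q = 35.00 + 4.500 = 39.50 ML/d; C = (35.00·0.3014 + 4.500·9.740)/39.50 = 1.377 mg/L.

1.38 mg/L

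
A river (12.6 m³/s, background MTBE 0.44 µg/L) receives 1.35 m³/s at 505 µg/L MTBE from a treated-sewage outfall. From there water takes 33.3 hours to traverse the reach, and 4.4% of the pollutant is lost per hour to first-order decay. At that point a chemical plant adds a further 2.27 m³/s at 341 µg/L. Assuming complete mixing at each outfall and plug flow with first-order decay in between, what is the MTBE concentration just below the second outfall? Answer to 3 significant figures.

57.2 µg/L

Conservation of mass: C = (12.60·0.4400 + 1.350·505.0) / 13.95 = 687.3/13.95 = 49.27 µg/L; combined flow 13.95 m³/s.
4.4%/h lost → k = −ln(1 − 0.044) = 0.04500 h⁻¹.
Decay over the reach: 49.27·exp(−kt) = 49.27·0.2235 = 11.01 µg/L.
At the second outfall, C = (13.95·11.01 + 2.270·341.0) / (13.95 + 2.270) = 57.19 µg/L.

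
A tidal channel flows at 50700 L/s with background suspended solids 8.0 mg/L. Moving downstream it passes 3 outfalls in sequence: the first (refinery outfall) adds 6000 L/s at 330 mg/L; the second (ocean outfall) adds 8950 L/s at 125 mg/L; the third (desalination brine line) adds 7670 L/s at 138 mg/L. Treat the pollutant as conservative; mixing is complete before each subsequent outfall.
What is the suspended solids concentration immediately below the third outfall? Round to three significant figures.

Below outfall 1: Q → 56700 L/s, C = (50700·8.000 + 6000·330.0)/56700 = 42.07 mg/L.
Below outfall 2: Q → 65650 L/s, C = (56700·42.07 + 8950·125.0)/65650 = 53.38 mg/L.
Below outfall 3: Q → 73320 L/s, C = (65650·53.38 + 7670·138.0)/73320 = 62.23 mg/L.

62.2 mg/L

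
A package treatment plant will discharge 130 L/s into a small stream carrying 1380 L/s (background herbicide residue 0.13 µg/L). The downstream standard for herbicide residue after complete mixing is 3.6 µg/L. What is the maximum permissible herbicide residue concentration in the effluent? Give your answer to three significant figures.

At the limit, (Qr·Cr + Qe·Cₑ)/(Qr + Qe) = 3.6:
Cₑ = (1510·3.6 − 1380·0.1300) / 130.0 = 40.44 µg/L.

40.4 µg/L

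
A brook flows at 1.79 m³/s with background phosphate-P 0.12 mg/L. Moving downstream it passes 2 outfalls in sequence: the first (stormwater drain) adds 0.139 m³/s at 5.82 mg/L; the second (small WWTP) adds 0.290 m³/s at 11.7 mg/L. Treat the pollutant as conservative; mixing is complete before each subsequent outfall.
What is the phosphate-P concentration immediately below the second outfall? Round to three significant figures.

1.99 mg/L

Below outfall 1: Q → 1.929 m³/s, C = (1.790·0.1200 + 0.1390·5.820)/1.929 = 0.5307 mg/L.
Below outfall 2: Q → 2.219 m³/s, C = (1.929·0.5307 + 0.2900·11.70)/2.219 = 1.990 mg/L.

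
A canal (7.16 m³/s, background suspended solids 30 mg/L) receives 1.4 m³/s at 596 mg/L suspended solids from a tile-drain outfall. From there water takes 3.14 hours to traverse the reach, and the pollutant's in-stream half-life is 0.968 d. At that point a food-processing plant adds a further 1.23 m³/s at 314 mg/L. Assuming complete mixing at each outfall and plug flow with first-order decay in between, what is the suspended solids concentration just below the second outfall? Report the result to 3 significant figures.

137 mg/L

Mixed concentration C = ΣQC/ΣQ = (7.160·30.00 + 1.400·596.0) / 8.560 = 1049/8.560 = 122.6 mg/L; combined flow 8.560 m³/s.
Half-life 0.968 d → k = ln 2 / 0.968 = 0.7161 d⁻¹.
Decay over the reach: 122.6·exp(−kt) = 122.6·0.9106 = 111.6 mg/L.
At the second outfall, C = (8.560·111.6 + 1.230·314.0) / (8.560 + 1.230) = 137.0 mg/L.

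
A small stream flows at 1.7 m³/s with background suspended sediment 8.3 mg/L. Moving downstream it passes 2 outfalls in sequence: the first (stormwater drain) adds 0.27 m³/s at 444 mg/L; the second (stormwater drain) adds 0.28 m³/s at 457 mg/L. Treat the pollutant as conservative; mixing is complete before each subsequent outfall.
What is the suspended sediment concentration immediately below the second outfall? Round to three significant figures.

116 mg/L

Outfall 1: combined Q = 1.970 m³/s; C = (1.700·8.300 + 0.2700·444.0)/1.970 = 68.02 mg/L.
Outfall 2: combined Q = 2.250 m³/s; C = (1.970·68.02 + 0.2800·457.0)/2.250 = 116.4 mg/L.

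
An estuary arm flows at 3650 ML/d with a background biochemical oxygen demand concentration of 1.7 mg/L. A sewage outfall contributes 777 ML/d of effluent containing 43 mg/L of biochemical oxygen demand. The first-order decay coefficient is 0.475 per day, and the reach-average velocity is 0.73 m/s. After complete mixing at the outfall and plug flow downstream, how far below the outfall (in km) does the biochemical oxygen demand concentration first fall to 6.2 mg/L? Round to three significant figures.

48.7 km

Conservation of mass: C = (3650·1.700 + 777.0·43.00) / 4427 = 39620/4427 = 8.949 mg/L.
Set 8.949·exp(−k·t) = 6.2 → t = ln(8.949/6.2)/k = 66750 s = 18.54 h.
Distance = v·t = 0.73·66750 = 48730 m = 48.73 km.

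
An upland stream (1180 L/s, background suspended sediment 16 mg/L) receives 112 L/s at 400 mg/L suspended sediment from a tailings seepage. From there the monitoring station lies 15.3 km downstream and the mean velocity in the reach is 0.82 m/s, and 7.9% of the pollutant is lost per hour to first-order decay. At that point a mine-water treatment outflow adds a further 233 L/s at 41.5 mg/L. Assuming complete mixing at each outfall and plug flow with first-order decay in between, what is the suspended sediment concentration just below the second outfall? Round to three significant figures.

After mixing, C = (1180·16.00 + 112.0·400.0) / 1292 = 63680/1292 = 49.29 mg/L; combined flow 1292 L/s.
Travel time t = 15.3·1000 / 0.82 = 18660 s = 5.183 h.
7.9%/h lost → k = −ln(1 − 0.079) = 0.08230 h⁻¹.
After decay, C = 49.29 × e^(−kt) = 49.29 × 0.6528 = 32.17 mg/L.
At the second outfall, C = (1292·32.17 + 233.0·41.50) / (1292 + 233.0) = 33.60 mg/L.

33.6 mg/L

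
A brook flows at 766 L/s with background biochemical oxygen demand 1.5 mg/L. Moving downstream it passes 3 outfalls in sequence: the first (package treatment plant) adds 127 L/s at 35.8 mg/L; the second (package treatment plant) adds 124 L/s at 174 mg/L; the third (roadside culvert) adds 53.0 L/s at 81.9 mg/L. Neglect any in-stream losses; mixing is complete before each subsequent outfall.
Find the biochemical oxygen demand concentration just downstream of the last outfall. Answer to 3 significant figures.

29.5 mg/L

After outfall 1: Q = 766.0 + 127.0 = 893.0 L/s; C = (766.0·1.500 + 127.0·35.80)/893.0 = 6.378 mg/L.
After outfall 2: Q = 893.0 + 124.0 = 1017 L/s; C = (893.0·6.378 + 124.0·174.0)/1017 = 26.82 mg/L.
After outfall 3: Q = 1017 + 53.00 = 1070 L/s; C = (1017·26.82 + 53.00·81.90)/1070 = 29.54 mg/L.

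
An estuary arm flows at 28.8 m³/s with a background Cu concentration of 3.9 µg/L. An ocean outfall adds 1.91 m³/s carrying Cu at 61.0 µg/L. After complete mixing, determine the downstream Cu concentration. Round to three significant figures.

Flow-weighted average: C = (28.80·3.900 + 1.910·61.00) / 30.71 = 228.8/30.71 = 7.451 µg/L.

7.45 µg/L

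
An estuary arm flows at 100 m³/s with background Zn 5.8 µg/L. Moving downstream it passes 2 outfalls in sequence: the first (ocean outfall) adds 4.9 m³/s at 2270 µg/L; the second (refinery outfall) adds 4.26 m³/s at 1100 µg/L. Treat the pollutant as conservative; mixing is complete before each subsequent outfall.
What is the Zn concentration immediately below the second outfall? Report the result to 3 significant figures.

Below outfall 1: Q → 104.9 m³/s, C = (100.0·5.800 + 4.900·2270)/104.9 = 111.6 µg/L.
Below outfall 2: Q → 109.2 m³/s, C = (104.9·111.6 + 4.260·1100)/109.2 = 150.1 µg/L.

150 µg/L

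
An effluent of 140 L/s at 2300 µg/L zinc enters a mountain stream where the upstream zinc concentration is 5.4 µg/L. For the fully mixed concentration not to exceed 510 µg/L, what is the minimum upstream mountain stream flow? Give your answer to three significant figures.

497 L/s

Set C_mix = 510: (Q·5.400 + 140.0·2300) / (Q + 140.0) = 510
→ Q = 140.0·(2300 − 510)/(510 − 5.400) = 496.6 L/s.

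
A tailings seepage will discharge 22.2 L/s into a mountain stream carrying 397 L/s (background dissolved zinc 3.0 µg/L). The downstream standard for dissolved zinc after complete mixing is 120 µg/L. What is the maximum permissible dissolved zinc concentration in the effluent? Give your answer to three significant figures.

2210 µg/L

At the limit, (Qr·Cr + Qe·Cₑ)/(Qr + Qe) = 120:
Cₑ = (419.2·120 − 397.0·3.000) / 22.20 = 2212 µg/L.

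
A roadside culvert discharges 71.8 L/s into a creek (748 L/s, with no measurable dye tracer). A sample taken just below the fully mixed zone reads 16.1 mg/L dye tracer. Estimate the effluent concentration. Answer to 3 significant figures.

Mass balance: 748.0·0 + 71.80·Cₑ = 819.8·16.10
→ Cₑ = (819.8·16.10 − 748.0·0) / 71.80 = 183.8 mg/L.

184 mg/L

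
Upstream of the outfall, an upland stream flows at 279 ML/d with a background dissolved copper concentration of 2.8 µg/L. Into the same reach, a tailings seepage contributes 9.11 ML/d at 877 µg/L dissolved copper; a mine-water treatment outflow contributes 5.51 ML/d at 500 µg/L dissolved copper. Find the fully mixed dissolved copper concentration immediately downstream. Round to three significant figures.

39.3 µg/L

Mixed concentration C = ΣQC/ΣQ = (279.0·2.800 + 9.110·877.0 + 5.510·500.0) / 293.6 = 11530/293.6 = 39.25 µg/L.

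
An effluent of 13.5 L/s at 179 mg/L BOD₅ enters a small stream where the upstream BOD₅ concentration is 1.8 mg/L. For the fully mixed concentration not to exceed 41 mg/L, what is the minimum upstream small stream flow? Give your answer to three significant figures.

Set C_mix = 41: (Q·1.800 + 13.50·179.0) / (Q + 13.50) = 41
→ Q = 13.50·(179.0 − 41)/(41 − 1.800) = 47.53 L/s.

47.5 L/s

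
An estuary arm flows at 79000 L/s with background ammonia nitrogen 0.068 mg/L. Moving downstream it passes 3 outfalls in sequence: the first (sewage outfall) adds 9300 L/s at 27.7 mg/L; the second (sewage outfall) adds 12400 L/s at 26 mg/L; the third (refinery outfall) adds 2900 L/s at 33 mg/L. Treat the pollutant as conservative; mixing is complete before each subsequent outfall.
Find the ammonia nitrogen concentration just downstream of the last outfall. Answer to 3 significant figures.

6.57 mg/L

After outfall 1: Q = 79000 + 9300 = 88300 L/s; C = (79000·0.06800 + 9300·27.70)/88300 = 2.978 mg/L.
After outfall 2: Q = 88300 + 12400 = 100700 L/s; C = (88300·2.978 + 12400·26.00)/100700 = 5.813 mg/L.
After outfall 3: Q = 100700 + 2900 = 103600 L/s; C = (100700·5.813 + 2900·33.00)/103600 = 6.574 mg/L.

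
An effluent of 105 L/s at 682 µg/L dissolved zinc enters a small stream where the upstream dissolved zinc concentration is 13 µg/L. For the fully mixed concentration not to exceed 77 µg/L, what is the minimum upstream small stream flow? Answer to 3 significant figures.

Set C_mix = 77: (Q·13.00 + 105.0·682.0) / (Q + 105.0) = 77
→ Q = 105.0·(682.0 − 77)/(77 − 13.00) = 992.6 L/s.

993 L/s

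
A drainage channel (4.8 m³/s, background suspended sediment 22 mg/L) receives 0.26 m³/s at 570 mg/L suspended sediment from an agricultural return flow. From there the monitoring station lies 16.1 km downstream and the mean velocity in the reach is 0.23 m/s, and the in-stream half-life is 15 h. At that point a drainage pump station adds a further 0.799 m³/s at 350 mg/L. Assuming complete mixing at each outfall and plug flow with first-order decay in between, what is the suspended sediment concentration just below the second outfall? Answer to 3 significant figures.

After mixing, C = (4.800·22.00 + 0.2600·570.0) / 5.060 = 253.8/5.060 = 50.16 mg/L; combined flow 5.060 m³/s.
Travel time t = 16.1·1000 / 0.23 = 70000 s = 19.44 h.
Half-life 15 h → k = ln 2 / 15 = 0.04621 h⁻¹ = 1.109 d⁻¹.
First-order decay: C = 50.16·exp(−k·t) = 50.16·0.4072 = 20.42 mg/L.
At the second outfall, C = (5.060·20.42 + 0.7990·350.0) / (5.060 + 0.7990) = 65.37 mg/L.

65.4 mg/L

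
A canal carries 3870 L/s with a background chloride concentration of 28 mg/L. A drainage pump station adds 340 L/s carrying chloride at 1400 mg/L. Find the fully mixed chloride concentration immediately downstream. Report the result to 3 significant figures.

Mixed concentration C = ΣQC/ΣQ = (3870·28.00 + 340.0·1400) / 4210 = 584400/4210 = 138.8 mg/L.

139 mg/L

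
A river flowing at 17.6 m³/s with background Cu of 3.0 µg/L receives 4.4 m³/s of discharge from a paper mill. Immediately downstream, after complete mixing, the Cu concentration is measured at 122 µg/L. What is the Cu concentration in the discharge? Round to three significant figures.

598 µg/L

Mass balance: 17.60·3.000 + 4.400·Cₑ = 22.00·122.0
→ Cₑ = (22.00·122.0 − 17.60·3.000) / 4.400 = 598.0 µg/L.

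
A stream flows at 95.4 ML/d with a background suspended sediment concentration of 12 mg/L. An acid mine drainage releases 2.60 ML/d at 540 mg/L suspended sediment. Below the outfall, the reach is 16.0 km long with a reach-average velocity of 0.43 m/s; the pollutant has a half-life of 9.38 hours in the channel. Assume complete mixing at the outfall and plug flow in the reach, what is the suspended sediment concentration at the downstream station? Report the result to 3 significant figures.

12.1 mg/L

Flow-weighted average: C = (95.40·12.00 + 2.600·540.0) / 98.00 = 2549/98.00 = 26.01 mg/L.
Travel time t = 16.0·1000 / 0.43 = 37210 s = 10.34 h.
Half-life 9.38 h → k = ln 2 / 9.38 = 0.07390 h⁻¹ = 1.774 d⁻¹.
Decay over the reach: 26.01·exp(−kt) = 26.01·0.4659 = 12.12 mg/L.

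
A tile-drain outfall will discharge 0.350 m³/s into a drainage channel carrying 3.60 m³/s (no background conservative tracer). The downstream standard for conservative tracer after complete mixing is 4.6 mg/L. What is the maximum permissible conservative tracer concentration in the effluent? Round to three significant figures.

At the limit, (Qr·Cr + Qe·Cₑ)/(Qr + Qe) = 4.6:
Cₑ = (3.950·4.6 − 3.600·0) / 0.3500 = 51.91 mg/L.

51.9 mg/L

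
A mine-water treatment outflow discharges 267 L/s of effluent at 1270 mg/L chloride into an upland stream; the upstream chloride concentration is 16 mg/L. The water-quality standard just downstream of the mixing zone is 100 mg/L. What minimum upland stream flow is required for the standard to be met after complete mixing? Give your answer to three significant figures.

Set C_mix = 100: (Q·16.00 + 267.0·1270) / (Q + 267.0) = 100
→ Q = 267.0·(1270 − 100)/(100 − 16.00) = 3719 L/s.

3720 L/s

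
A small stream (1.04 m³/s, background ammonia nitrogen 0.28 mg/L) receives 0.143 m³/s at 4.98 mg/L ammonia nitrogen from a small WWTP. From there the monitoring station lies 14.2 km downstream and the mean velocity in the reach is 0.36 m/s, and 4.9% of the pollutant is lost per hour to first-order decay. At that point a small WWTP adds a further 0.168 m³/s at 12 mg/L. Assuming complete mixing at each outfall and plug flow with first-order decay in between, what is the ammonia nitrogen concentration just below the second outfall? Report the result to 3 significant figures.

After mixing, C = (1.040·0.2800 + 0.1430·4.980) / 1.183 = 1.003/1.183 = 0.8481 mg/L; combined flow 1.183 m³/s.
Travel time t = 14.2·1000 / 0.36 = 39440 s = 10.96 h.
4.9%/h lost → k = −ln(1 − 0.049) = 0.05024 h⁻¹.
Decay over the reach: 0.8481·exp(−kt) = 0.8481·0.5767 = 0.4891 mg/L.
At the second outfall, C = (1.183·0.4891 + 0.1680·12.00) / (1.183 + 0.1680) = 1.921 mg/L.

1.92 mg/L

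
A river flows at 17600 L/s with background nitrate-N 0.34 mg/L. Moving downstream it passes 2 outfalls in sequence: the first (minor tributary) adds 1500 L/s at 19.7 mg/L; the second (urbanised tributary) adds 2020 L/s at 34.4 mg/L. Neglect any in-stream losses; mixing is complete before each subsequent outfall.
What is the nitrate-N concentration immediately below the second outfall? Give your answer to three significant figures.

4.97 mg/L

Below outfall 1: Q → 19100 L/s, C = (17600·0.3400 + 1500·19.70)/19100 = 1.860 mg/L.
Below outfall 2: Q → 21120 L/s, C = (19100·1.860 + 2020·34.40)/21120 = 4.973 mg/L.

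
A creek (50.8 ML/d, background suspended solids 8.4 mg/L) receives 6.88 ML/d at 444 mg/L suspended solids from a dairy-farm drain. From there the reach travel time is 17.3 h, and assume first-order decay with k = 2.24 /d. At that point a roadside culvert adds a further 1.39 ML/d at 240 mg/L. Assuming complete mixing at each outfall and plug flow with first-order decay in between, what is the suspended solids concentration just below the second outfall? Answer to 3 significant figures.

17.4 mg/L

Conservation of mass: C = (50.80·8.400 + 6.880·444.0) / 57.68 = 3481/57.68 = 60.36 mg/L; combined flow 57.68 ML/d.
Decay over the reach: 60.36·exp(−kt) = 60.36·0.1990 = 12.01 mg/L.
At the second outfall, C = (57.68·12.01 + 1.390·240.0) / (57.68 + 1.390) = 17.37 mg/L.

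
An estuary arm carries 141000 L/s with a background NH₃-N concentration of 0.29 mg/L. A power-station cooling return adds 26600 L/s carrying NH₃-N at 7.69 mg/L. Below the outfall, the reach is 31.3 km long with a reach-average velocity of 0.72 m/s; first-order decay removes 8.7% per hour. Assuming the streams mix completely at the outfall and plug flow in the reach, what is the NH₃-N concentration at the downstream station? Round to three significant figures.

Mass balance: C = (141000·0.2900 + 26600·7.690) / 167600 = 245400/167600 = 1.464 mg/L.
Travel time t = 31.3·1000 / 0.72 = 43470 s = 12.08 h.
8.7%/h lost → k = −ln(1 − 0.087) = 0.09102 h⁻¹.
After decay, C = 1.464 × e^(−kt) = 1.464 × 0.3332 = 0.4879 mg/L.

0.488 mg/L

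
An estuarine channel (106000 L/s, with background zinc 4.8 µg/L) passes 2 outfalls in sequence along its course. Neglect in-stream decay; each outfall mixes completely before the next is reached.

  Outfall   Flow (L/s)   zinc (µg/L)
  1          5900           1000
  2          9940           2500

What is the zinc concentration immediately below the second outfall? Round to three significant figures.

Outfall 1: combined Q = 111900 L/s; C = (106000·4.800 + 5900·1000)/111900 = 57.27 µg/L.
Outfall 2: combined Q = 121800 L/s; C = (111900·57.27 + 9940·2500)/121800 = 256.6 µg/L.

257 µg/L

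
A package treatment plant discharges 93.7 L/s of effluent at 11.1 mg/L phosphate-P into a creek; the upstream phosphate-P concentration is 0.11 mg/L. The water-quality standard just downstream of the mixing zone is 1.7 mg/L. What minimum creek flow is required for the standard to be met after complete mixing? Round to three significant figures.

Set C_mix = 1.7: (Q·0.1100 + 93.70·11.10) / (Q + 93.70) = 1.7
→ Q = 93.70·(11.10 − 1.7)/(1.7 − 0.1100) = 553.9 L/s.

554 L/s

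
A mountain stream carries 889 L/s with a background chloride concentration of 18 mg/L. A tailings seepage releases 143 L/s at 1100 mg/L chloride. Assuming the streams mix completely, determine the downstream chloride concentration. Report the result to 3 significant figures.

168 mg/L

Flow-weighted average: C = (889.0·18.00 + 143.0·1100) / 1032 = 173300/1032 = 167.9 mg/L.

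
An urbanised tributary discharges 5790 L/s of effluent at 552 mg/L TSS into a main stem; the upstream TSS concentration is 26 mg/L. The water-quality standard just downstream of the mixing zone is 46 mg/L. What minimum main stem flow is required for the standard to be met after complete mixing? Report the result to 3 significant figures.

Set C_mix = 46: (Q·26.00 + 5790·552.0) / (Q + 5790) = 46
→ Q = 5790·(552.0 − 46)/(46 − 26.00) = 146500 L/s.

146000 L/s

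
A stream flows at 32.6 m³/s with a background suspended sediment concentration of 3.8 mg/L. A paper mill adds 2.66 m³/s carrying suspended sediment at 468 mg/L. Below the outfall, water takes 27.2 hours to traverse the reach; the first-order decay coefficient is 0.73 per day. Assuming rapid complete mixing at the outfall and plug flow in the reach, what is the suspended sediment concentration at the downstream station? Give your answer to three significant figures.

Conservation of mass: C = (32.60·3.800 + 2.660·468.0) / 35.26 = 1369/35.26 = 38.82 mg/L.
Applying C = C₀e^(−kt): 38.82 × 0.4372 = 16.97 mg/L.

17.0 mg/L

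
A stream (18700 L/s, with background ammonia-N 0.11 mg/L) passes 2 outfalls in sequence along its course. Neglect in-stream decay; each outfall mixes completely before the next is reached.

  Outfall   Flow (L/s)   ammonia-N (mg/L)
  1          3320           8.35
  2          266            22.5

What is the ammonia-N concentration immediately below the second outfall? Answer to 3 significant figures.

1.60 mg/L

After outfall 1: Q = 18700 + 3320 = 22020 L/s; C = (18700·0.1100 + 3320·8.350)/22020 = 1.352 mg/L.
After outfall 2: Q = 22020 + 266.0 = 22290 L/s; C = (22020·1.352 + 266.0·22.50)/22290 = 1.605 mg/L.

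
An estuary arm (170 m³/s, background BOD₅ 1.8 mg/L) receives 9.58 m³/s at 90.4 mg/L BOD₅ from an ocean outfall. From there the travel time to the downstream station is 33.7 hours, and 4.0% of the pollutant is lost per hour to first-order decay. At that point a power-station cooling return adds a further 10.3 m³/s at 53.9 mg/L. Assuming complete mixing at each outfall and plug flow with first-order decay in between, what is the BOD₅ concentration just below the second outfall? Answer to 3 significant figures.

4.48 mg/L

After mixing, C = (170.0·1.800 + 9.580·90.40) / 179.6 = 1172/179.6 = 6.527 mg/L; combined flow 179.6 m³/s.
4.0%/h lost → k = −ln(1 − 0.04) = 0.04082 h⁻¹.
After decay, C = 6.527 × e^(−kt) = 6.527 × 0.2527 = 1.649 mg/L.
Second outfall: C = (179.6·1.649 + 10.30·53.90)/189.9 = 4.483 mg/L.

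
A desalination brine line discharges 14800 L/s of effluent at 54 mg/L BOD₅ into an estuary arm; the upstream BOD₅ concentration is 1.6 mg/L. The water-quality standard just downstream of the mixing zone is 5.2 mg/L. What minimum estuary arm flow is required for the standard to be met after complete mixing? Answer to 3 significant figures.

Set C_mix = 5.2: (Q·1.600 + 14800·54.00) / (Q + 14800) = 5.2
→ Q = 14800·(54.00 − 5.2)/(5.2 − 1.600) = 200600 L/s.

201000 L/s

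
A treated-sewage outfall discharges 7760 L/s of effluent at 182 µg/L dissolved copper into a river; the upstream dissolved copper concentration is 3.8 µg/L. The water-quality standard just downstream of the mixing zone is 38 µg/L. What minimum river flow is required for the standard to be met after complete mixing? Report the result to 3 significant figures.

Set C_mix = 38: (Q·3.800 + 7760·182.0) / (Q + 7760) = 38
→ Q = 7760·(182.0 − 38)/(38 − 3.800) = 32670 L/s.

32700 L/s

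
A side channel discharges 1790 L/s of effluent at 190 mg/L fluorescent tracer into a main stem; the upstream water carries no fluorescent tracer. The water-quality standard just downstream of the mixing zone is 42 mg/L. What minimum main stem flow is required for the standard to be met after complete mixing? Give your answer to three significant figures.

Set C_mix = 42: (Q·0 + 1790·190.0) / (Q + 1790) = 42
→ Q = 1790·(190.0 − 42)/(42 − 0) = 6308 L/s.

6310 L/s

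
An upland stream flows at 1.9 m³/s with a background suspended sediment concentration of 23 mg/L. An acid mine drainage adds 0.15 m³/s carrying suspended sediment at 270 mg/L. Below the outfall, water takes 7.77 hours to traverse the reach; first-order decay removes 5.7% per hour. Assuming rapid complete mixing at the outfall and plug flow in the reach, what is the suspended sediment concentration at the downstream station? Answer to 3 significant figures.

After mixing, C = (1.900·23.00 + 0.1500·270.0) / 2.050 = 84.20/2.050 = 41.07 mg/L.
5.7%/h lost → k = −ln(1 − 0.057) = 0.05869 h⁻¹.
Applying C = C₀e^(−kt): 41.07 × 0.6338 = 26.03 mg/L.

26.0 mg/L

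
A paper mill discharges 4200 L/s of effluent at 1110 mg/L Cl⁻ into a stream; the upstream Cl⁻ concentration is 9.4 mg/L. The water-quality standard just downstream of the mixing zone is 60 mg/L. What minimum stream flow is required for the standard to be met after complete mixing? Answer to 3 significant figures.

87200 L/s

Set C_mix = 60: (Q·9.400 + 4200·1110) / (Q + 4200) = 60
→ Q = 4200·(1110 − 60)/(60 − 9.400) = 87150 L/s.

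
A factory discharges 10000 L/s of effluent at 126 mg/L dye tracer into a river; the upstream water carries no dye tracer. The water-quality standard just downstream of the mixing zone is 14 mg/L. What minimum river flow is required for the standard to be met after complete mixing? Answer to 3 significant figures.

80000 L/s

Set C_mix = 14: (Q·0 + 10000·126.0) / (Q + 10000) = 14
→ Q = 10000·(126.0 − 14)/(14 − 0) = 80000 L/s.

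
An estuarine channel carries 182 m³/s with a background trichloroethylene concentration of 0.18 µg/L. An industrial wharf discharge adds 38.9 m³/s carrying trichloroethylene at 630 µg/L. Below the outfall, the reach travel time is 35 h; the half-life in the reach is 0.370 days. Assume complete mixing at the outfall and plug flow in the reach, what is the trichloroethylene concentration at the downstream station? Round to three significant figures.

7.23 µg/L

Conservation of mass: C = (182.0·0.1800 + 38.90·630.0) / 220.9 = 24540/220.9 = 111.1 µg/L.
Half-life 0.370 d → k = ln 2 / 0.370 = 1.873 d⁻¹.
Decay over the reach: 111.1·exp(−kt) = 111.1·0.06509 = 7.231 µg/L.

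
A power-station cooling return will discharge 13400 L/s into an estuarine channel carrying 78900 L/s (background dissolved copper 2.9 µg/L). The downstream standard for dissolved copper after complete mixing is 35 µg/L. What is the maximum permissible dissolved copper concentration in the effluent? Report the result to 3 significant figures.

224 µg/L

At the limit, (Qr·Cr + Qe·Cₑ)/(Qr + Qe) = 35:
Cₑ = (92300·35 − 78900·2.900) / 13400 = 224.0 µg/L.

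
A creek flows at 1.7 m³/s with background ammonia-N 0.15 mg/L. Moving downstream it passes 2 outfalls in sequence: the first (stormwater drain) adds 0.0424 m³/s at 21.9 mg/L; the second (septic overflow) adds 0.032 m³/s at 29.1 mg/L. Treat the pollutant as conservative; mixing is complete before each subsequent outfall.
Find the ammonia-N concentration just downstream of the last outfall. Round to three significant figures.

Outfall 1: combined Q = 1.742 m³/s; C = (1.700·0.1500 + 0.04240·21.90)/1.742 = 0.6793 mg/L.
Outfall 2: combined Q = 1.774 m³/s; C = (1.742·0.6793 + 0.03200·29.10)/1.774 = 1.192 mg/L.

1.19 mg/L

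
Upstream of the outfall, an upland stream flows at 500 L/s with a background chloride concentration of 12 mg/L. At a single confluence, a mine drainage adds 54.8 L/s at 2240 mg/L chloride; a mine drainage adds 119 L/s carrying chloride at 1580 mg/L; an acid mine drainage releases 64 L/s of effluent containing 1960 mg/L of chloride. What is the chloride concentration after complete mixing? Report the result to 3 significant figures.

After mixing, C = (500.0·12.00 + 54.80·2240 + 119.0·1580 + 64.00·1960) / 737.8 = 442200/737.8 = 599.4 mg/L.

599 mg/L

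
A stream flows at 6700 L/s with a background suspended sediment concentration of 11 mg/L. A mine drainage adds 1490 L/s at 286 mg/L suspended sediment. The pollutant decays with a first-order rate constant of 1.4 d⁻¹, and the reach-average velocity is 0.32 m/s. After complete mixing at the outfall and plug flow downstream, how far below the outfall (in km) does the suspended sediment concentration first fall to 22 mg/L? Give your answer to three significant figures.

20.2 km

After mixing, C = (6700·11.00 + 1490·286.0) / 8190 = 499800/8190 = 61.03 mg/L.
Set 61.03·exp(−k·t) = 22 → t = ln(61.03/22)/k = 62970 s = 17.49 h.
Distance = v·t = 0.32·62970 = 20150 m = 20.15 km.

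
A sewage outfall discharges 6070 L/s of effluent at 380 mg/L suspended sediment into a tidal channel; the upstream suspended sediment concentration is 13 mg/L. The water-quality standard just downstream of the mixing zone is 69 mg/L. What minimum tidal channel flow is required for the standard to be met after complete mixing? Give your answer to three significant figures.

Set C_mix = 69: (Q·13.00 + 6070·380.0) / (Q + 6070) = 69
→ Q = 6070·(380.0 − 69)/(69 − 13.00) = 33710 L/s.

33700 L/s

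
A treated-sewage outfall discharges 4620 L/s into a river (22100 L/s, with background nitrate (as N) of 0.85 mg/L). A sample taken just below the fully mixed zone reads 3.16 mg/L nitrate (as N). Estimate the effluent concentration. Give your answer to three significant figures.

Mass balance: 22100·0.8500 + 4620·Cₑ = 26720·3.160
→ Cₑ = (26720·3.160 − 22100·0.8500) / 4620 = 14.21 mg/L.

14.2 mg/L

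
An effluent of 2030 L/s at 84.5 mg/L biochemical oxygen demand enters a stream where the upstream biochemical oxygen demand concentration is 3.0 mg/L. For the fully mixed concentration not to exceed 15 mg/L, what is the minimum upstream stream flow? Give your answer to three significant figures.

11800 L/s

Set C_mix = 15: (Q·3.000 + 2030·84.50) / (Q + 2030) = 15
→ Q = 2030·(84.50 − 15)/(15 − 3.000) = 11760 L/s.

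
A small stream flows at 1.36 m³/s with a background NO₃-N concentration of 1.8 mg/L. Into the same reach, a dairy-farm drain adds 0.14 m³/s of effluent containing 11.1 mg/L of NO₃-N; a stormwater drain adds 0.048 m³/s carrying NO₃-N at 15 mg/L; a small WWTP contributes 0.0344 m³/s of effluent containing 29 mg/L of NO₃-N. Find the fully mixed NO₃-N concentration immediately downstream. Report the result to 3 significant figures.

3.61 mg/L

After mixing, C = (1.360·1.800 + 0.1400·11.10 + 0.04800·15.00 + 0.03440·29.00) / 1.582 = 5.720/1.582 = 3.615 mg/L.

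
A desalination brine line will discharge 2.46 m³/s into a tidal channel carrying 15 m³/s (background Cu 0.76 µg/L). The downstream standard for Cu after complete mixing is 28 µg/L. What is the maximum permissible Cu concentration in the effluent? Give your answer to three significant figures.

194 µg/L

At the limit, (Qr·Cr + Qe·Cₑ)/(Qr + Qe) = 28:
Cₑ = (17.46·28 − 15.00·0.7600) / 2.460 = 194.1 µg/L.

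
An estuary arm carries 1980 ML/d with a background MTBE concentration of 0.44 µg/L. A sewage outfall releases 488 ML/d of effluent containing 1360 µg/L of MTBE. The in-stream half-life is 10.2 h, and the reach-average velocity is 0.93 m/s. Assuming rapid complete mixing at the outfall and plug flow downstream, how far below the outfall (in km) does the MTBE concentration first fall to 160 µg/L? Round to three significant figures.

25.6 km

Mass balance: C = (1980·0.4400 + 488.0·1360) / 2468 = 664600/2468 = 269.3 µg/L.
Half-life 10.2 h → k = ln 2 / 10.2 = 0.06796 h⁻¹ = 1.631 d⁻¹.
Set 269.3·exp(−k·t) = 160 → t = ln(269.3/160)/k = 27580 s = 7.660 h.
Distance = v·t = 0.93·27580 = 25650 m = 25.65 km.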